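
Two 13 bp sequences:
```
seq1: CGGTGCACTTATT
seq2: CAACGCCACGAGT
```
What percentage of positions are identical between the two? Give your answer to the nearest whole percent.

Mismatches at positions 2, 3, 4, 7, 8, 9, 10, 12 (1-based): 8 of 13.
Identical positions: 5/13 = 38.46% → 38%.

38%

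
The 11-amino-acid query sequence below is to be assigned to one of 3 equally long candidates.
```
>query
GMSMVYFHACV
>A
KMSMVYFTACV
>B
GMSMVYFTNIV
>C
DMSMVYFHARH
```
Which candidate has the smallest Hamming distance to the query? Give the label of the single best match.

Hamming distances to query — A: 2; B: 3; C: 3.
Smallest is A with 2 mismatches.

A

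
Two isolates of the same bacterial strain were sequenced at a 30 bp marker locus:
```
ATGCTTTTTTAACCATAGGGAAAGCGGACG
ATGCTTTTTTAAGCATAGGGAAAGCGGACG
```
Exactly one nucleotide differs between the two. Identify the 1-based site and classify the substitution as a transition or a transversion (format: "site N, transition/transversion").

site 13, transversion

Site 13 changes C→G. C is a pyrimidine and G is a purine, so this is a transversion.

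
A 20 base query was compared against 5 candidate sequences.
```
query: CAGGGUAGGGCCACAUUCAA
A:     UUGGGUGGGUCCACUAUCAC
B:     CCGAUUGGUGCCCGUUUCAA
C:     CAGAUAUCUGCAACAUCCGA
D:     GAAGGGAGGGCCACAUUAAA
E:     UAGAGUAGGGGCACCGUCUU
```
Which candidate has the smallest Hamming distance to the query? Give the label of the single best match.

A differs at 7 bases; B differs at 8 bases; C differs at 9 bases; D differs at 4 bases; E differs at 7 bases. The closest is D.

D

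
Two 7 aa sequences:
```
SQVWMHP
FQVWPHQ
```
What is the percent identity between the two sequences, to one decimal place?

3 positions differ (1, 5, 7), so 4 of 7 match: 4/7 = 57.14%.

57.1%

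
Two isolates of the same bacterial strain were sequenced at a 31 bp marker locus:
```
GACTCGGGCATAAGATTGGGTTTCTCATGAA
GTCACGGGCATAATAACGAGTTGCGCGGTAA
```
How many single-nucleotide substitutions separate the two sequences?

Comparing position by position, 11 positions differ: 2 (A/T), 4 (T/A), 14 (G/T), 16 (T/A), 17 (T/C), 19 (G/A), 23 (T/G), 25 (T/G), 27 (A/G), 28 (T/G), 29 (G/T).

11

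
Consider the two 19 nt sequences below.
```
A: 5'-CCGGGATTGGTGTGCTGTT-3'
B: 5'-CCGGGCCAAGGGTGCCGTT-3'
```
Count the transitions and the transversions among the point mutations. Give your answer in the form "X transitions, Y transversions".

3 transitions, 3 transversions

Mismatches (1-based):
position 6: A→C (purine→pyrimidine, transversion)
position 7: T→C (pyrimidine→pyrimidine, transition)
position 8: T→A (pyrimidine→purine, transversion)
position 9: G→A (purine→purine, transition)
position 11: T→G (pyrimidine→purine, transversion)
position 16: T→C (pyrimidine→pyrimidine, transition)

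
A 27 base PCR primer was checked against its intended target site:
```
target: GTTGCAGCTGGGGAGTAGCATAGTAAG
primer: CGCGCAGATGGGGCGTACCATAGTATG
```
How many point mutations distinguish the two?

7

Mismatches (1-based): site 1: G→C; site 2: T→G; site 3: T→C; site 8: C→A; site 14: A→C; site 18: G→C; site 26: A→T.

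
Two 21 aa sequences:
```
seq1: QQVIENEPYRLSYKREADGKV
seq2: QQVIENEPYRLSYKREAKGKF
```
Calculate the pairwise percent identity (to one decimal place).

Mismatches at positions 18, 21 (1-based): 2 of 21.
Identical positions: 19/21 = 90.48% → 90.5%.

90.5%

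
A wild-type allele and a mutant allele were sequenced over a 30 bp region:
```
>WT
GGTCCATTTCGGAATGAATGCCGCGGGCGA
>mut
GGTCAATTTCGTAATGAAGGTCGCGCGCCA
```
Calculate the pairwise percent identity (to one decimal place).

Mismatches at positions 5, 12, 19, 21, 26, 29 (1-based): 6 of 30.
Identical positions: 24/30 = 80% → 80.0%.

80.0%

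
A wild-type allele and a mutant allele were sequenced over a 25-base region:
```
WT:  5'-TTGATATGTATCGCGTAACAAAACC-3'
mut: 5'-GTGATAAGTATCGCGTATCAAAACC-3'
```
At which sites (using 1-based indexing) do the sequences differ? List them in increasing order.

1, 7, 18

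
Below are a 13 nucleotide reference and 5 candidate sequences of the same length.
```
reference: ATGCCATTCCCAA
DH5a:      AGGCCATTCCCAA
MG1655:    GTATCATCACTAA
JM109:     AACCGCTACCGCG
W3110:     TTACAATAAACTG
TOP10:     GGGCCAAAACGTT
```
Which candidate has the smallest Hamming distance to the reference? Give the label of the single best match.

DH5a

Hamming distances to reference — DH5a: 1; MG1655: 6; JM109: 8; W3110: 8; TOP10: 8.
Smallest is DH5a with 1 mismatch.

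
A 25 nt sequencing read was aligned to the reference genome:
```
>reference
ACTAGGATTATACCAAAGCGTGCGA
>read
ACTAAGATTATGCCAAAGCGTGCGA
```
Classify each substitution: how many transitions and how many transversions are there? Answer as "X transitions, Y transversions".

2 transitions, 0 transversions

Mismatches (1-based):
site 5: G→A (purine→purine, transition)
site 12: A→G (purine→purine, transition)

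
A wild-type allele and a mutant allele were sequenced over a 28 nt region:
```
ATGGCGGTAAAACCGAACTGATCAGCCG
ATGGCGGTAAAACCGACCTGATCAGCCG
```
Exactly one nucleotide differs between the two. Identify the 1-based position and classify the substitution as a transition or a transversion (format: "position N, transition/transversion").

position 17, transversion

Position 17 changes A→C. A is a purine and C is a pyrimidine, so this is a transversion.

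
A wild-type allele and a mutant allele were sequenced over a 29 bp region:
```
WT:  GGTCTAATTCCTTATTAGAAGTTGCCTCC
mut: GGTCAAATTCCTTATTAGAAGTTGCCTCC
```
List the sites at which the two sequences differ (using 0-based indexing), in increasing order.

Differences at site 4 (T→A).

4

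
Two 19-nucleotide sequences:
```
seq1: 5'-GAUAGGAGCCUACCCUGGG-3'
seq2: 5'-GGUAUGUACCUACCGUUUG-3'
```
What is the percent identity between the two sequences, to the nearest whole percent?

63%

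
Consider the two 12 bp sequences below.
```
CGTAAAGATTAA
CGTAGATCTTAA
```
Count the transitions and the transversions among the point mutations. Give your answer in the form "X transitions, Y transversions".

1 transition, 2 transversions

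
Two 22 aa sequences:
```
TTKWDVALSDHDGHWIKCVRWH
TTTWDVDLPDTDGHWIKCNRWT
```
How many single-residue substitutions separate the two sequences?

Mismatches (1-based): residue 3: K→T; residue 7: A→D; residue 9: S→P; residue 11: H→T; residue 19: V→N; residue 22: H→T.

6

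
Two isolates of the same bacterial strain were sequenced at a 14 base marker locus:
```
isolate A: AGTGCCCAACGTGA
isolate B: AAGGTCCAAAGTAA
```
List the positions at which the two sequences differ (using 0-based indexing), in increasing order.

Scanning 0-based: 1: G/A; 2: T/G; 4: C/T; 9: C/A; 12: G/A.

1, 2, 4, 9, 12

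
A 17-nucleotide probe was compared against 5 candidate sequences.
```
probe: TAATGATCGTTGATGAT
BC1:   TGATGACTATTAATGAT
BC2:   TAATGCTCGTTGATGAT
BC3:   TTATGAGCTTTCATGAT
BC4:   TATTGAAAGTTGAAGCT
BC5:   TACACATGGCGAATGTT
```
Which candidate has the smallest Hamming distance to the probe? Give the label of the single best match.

Hamming distances to probe — BC1: 5; BC2: 1; BC3: 4; BC4: 5; BC5: 8.
Smallest is BC2 with 1 mismatch.

BC2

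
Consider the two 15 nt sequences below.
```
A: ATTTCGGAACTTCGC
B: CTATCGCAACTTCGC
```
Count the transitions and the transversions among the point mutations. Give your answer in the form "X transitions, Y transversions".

Mismatches (1-based):
site 1: A→C (purine→pyrimidine, transversion)
site 3: T→A (pyrimidine→purine, transversion)
site 7: G→C (purine→pyrimidine, transversion)

0 transitions, 3 transversions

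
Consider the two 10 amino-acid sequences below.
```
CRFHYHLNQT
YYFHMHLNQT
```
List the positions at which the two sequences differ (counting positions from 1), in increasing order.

Scanning 1-based: 1: C/Y; 2: R/Y; 5: Y/M.

1, 2, 5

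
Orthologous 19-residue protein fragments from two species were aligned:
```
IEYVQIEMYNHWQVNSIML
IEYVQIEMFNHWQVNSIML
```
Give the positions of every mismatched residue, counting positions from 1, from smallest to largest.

Scanning 1-based: 9: Y/F.

9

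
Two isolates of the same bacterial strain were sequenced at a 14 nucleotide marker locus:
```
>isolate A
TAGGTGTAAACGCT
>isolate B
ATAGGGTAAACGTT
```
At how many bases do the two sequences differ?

Comparing position by position, 5 bases differ: 1 (T/A), 2 (A/T), 3 (G/A), 5 (T/G), 13 (C/T).

5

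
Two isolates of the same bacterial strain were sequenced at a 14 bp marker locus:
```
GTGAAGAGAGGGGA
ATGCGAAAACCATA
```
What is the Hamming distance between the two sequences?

9

The sequences differ at positions 1, 4, 5, 6, 8, 10, 11, 12, 13 (1-based) — 9 in total.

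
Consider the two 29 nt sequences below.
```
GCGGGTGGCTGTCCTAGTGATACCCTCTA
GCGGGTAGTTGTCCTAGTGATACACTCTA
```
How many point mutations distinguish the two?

3

Mismatches (1-based): base 7: G→A; base 9: C→T; base 24: C→A.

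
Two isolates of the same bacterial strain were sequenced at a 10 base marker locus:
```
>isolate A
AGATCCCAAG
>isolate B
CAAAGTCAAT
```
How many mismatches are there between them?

Mismatches (1-based): base 1: A→C; base 2: G→A; base 4: T→A; base 5: C→G; base 6: C→T; base 10: G→T.

6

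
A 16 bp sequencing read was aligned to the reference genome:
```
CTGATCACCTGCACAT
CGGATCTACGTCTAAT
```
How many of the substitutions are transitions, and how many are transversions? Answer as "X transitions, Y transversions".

0 transitions, 7 transversions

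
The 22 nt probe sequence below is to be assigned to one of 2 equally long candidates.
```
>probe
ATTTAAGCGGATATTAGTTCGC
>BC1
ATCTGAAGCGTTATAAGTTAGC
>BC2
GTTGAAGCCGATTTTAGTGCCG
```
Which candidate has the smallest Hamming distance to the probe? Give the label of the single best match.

Hamming distances to probe — BC1: 8; BC2: 7.
Smallest is BC2 with 7 mismatches.

BC2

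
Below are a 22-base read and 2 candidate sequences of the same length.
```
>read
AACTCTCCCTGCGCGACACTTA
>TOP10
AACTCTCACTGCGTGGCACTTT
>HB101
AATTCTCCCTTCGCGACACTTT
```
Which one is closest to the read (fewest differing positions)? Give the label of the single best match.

TOP10 differs at 4 positions; HB101 differs at 3 positions. The closest is HB101.

HB101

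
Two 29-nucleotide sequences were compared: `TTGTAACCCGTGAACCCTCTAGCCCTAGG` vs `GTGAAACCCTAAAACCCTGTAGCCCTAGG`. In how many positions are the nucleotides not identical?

6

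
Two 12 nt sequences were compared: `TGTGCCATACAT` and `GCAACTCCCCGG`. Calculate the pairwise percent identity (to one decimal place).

Mismatches at positions 1, 2, 3, 4, 6, 7, 8, 9, 11, 12 (1-based): 10 of 12.
Identical positions: 2/12 = 16.67% → 16.7%.

16.7%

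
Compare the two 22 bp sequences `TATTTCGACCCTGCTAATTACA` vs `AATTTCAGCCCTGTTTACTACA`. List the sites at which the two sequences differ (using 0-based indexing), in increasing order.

Differences at site 0 (T→A), site 6 (G→A), site 7 (A→G), site 13 (C→T), site 15 (A→T), site 17 (T→C).

0, 6, 7, 13, 15, 17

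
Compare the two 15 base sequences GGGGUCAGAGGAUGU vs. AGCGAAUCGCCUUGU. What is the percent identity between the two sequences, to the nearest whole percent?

33%

10 positions differ (1, 3, 5, 6, 7, 8, 9, 10, 11, 12), so 5 of 15 match: 5/15 = 33.33%.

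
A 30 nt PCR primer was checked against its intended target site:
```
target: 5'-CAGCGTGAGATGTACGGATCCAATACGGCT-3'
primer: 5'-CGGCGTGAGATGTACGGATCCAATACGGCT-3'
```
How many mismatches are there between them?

The sequences differ at positions 2 (1-based) — 1 in total.

1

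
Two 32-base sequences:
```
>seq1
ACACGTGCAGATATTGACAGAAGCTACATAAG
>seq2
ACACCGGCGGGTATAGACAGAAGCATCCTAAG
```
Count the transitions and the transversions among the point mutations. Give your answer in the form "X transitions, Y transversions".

2 transitions, 6 transversions

Mismatches (1-based):
base 5: G→C (purine→pyrimidine, transversion)
base 6: T→G (pyrimidine→purine, transversion)
base 9: A→G (purine→purine, transition)
base 11: A→G (purine→purine, transition)
base 15: T→A (pyrimidine→purine, transversion)
base 25: T→A (pyrimidine→purine, transversion)
base 26: A→T (purine→pyrimidine, transversion)
base 28: A→C (purine→pyrimidine, transversion)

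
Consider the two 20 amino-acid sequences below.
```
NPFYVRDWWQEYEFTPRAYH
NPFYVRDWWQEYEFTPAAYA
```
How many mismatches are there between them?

2

Comparing position by position, 2 residues differ: 17 (R/A), 20 (H/A).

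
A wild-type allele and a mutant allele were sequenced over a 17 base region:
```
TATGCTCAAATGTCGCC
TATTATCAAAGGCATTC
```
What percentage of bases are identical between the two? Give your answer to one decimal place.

58.8%

7 positions differ (4, 5, 11, 13, 14, 15, 16), so 10 of 17 match: 10/17 = 58.82%.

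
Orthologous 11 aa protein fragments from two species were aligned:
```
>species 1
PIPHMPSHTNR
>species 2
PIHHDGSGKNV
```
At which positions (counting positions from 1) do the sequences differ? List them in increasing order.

Scanning 1-based: 3: P/H; 5: M/D; 6: P/G; 8: H/G; 9: T/K; 11: R/V.

3, 5, 6, 8, 9, 11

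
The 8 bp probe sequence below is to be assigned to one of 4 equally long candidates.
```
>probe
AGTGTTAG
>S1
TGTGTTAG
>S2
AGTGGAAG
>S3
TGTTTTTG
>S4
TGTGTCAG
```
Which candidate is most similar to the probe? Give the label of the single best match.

S1

Hamming distances to probe — S1: 1; S2: 2; S3: 3; S4: 2.
Smallest is S1 with 1 mismatch.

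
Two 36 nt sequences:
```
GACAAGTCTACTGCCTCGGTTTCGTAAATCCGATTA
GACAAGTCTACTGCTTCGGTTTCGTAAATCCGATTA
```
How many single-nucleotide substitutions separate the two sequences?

Comparing position by position, 1 site differs: 15 (C/T).

1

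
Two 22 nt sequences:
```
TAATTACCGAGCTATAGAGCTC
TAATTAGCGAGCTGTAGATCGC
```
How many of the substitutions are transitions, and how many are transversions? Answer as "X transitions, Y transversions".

Mismatches (1-based):
site 7: C→G (pyrimidine→purine, transversion)
site 14: A→G (purine→purine, transition)
site 19: G→T (purine→pyrimidine, transversion)
site 21: T→G (pyrimidine→purine, transversion)

1 transition, 3 transversions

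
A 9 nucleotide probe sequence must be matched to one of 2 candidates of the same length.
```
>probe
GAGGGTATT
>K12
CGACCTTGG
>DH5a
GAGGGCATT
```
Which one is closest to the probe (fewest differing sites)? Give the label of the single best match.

DH5a

K12 differs at 8 sites; DH5a differs at 1 site. The closest is DH5a.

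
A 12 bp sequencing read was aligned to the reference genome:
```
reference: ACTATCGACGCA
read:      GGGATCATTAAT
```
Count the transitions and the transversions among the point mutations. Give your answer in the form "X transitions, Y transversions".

4 transitions, 5 transversions

Transitions (purine↔purine or pyrimidine↔pyrimidine): 1 A→G, 7 G→A, 9 C→T, 10 G→A.
Transversions (purine↔pyrimidine): 2 C→G, 3 T→G, 8 A→T, 11 C→A, 12 A→T.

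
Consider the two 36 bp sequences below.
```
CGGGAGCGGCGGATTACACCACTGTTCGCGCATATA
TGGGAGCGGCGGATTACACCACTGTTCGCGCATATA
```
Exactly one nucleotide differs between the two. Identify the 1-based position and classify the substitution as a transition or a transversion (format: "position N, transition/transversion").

position 1, transition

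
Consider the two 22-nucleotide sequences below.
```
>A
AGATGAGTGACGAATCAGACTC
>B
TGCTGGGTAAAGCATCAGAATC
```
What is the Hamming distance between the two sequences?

The sequences differ at positions 1, 3, 6, 9, 11, 13, 20 (1-based) — 7 in total.

7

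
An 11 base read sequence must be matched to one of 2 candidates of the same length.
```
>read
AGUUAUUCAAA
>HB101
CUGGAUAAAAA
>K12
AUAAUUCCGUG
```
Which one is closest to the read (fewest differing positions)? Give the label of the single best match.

HB101

Hamming distances to read — HB101: 6; K12: 8.
Smallest is HB101 with 6 mismatches.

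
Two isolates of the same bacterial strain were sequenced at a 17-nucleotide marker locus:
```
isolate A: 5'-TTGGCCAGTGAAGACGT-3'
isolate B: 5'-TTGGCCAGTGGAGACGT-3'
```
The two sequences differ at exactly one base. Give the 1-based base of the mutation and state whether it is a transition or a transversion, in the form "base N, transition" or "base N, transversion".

The sequences differ only at base 11: A→G (purine→purine), a transition.

base 11, transition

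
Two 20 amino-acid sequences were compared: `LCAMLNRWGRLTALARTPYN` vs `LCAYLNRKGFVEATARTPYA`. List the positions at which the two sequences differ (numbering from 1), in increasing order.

Scanning 1-based: 4: M/Y; 8: W/K; 10: R/F; 11: L/V; 12: T/E; 14: L/T; 20: N/A.

4, 8, 10, 11, 12, 14, 20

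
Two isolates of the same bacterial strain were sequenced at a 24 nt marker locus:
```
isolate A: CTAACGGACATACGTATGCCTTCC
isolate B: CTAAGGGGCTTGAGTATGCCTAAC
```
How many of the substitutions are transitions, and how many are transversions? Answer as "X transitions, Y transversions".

2 transitions, 5 transversions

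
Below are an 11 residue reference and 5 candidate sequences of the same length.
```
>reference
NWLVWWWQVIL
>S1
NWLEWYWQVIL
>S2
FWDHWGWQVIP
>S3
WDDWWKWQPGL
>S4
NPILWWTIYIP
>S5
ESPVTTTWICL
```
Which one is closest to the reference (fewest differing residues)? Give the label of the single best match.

Hamming distances to reference — S1: 2; S2: 5; S3: 7; S4: 7; S5: 9.
Smallest is S1 with 2 mismatches.

S1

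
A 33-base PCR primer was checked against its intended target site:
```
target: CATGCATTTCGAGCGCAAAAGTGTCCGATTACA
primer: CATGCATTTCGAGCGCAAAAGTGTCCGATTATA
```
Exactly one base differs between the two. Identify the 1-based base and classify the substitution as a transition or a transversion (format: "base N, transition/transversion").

The sequences differ only at base 32: C→T (pyrimidine→pyrimidine), a transition.

base 32, transition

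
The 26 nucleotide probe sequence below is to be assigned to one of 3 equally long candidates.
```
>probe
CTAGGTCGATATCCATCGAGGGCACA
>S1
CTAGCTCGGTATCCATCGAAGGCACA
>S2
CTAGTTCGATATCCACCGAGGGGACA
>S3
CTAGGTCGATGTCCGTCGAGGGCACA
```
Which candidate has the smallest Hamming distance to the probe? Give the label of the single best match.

S3

S1 differs at 3 sites; S2 differs at 3 sites; S3 differs at 2 sites. The closest is S3.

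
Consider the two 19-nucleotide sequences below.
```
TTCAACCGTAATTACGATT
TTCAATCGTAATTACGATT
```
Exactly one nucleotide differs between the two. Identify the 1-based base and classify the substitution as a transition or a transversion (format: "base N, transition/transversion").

base 6, transition

Base 6 changes C→T. C is a pyrimidine and T is a pyrimidine, so this is a transition.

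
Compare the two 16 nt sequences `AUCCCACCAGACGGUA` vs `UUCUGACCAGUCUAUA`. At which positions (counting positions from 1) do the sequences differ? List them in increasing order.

1, 4, 5, 11, 13, 14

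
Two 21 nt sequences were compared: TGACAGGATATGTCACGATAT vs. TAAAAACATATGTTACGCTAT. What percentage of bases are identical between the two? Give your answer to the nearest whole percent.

6 positions differ (2, 4, 6, 7, 14, 18), so 15 of 21 match: 15/21 = 71.43%.

71%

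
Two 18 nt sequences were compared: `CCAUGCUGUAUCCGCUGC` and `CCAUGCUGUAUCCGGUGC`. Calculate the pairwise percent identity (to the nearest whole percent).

94%

Mismatch at position 15 (1-based): 1 of 18.
Identical positions: 17/18 = 94.44% → 94%.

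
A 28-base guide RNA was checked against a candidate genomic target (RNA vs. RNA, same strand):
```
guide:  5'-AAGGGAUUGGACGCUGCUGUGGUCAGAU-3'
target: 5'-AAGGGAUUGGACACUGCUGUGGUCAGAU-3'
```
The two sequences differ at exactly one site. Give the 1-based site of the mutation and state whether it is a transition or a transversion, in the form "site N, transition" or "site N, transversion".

The sequences differ only at site 13: G→A (purine→purine), a transition.

site 13, transition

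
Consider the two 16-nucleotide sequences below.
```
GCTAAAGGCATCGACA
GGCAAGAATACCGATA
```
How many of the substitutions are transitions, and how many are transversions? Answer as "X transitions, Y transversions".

7 transitions, 1 transversion

Mismatches (1-based):
site 2: C→G (pyrimidine→purine, transversion)
site 3: T→C (pyrimidine→pyrimidine, transition)
site 6: A→G (purine→purine, transition)
site 7: G→A (purine→purine, transition)
site 8: G→A (purine→purine, transition)
site 9: C→T (pyrimidine→pyrimidine, transition)
site 11: T→C (pyrimidine→pyrimidine, transition)
site 15: C→T (pyrimidine→pyrimidine, transition)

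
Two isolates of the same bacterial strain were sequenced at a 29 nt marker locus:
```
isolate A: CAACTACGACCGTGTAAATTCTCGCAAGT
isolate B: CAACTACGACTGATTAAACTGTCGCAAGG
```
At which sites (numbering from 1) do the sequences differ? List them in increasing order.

Scanning 1-based: 11: C/T; 13: T/A; 14: G/T; 19: T/C; 21: C/G; 29: T/G.

11, 13, 14, 19, 21, 29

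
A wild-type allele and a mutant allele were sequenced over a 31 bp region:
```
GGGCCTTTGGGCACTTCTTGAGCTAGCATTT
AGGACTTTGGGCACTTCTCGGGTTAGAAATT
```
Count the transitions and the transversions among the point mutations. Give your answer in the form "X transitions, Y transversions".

4 transitions, 3 transversions

Transitions (purine↔purine or pyrimidine↔pyrimidine): 1 G→A, 19 T→C, 21 A→G, 23 C→T.
Transversions (purine↔pyrimidine): 4 C→A, 27 C→A, 29 T→A.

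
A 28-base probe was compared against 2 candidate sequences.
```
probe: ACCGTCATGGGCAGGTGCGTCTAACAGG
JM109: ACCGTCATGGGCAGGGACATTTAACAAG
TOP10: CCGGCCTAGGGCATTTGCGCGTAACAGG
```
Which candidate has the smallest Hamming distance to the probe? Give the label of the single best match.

JM109

JM109 differs at 5 positions; TOP10 differs at 9 positions. The closest is JM109.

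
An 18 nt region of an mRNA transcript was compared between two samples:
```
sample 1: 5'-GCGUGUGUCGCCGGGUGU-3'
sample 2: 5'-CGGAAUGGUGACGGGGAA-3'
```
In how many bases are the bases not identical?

Comparing position by position, 10 bases differ: 1 (G/C), 2 (C/G), 4 (U/A), 5 (G/A), 8 (U/G), 9 (C/U), 11 (C/A), 16 (U/G), 17 (G/A), 18 (U/A).

10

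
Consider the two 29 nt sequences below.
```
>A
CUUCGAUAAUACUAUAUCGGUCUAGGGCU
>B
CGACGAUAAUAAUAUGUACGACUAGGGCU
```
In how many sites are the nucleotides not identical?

7

Comparing position by position, 7 sites differ: 2 (U/G), 3 (U/A), 12 (C/A), 16 (A/G), 18 (C/A), 19 (G/C), 21 (U/A).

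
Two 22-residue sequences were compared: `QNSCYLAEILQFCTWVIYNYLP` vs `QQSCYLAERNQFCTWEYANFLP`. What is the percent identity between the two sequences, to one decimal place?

68.2%

7 positions differ (2, 9, 10, 16, 17, 18, 20), so 15 of 22 match: 15/22 = 68.18%.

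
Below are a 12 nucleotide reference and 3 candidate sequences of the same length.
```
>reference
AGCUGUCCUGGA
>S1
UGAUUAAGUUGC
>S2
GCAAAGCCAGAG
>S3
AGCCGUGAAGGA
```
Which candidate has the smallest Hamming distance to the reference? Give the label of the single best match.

S3

Hamming distances to reference — S1: 8; S2: 9; S3: 4.
Smallest is S3 with 4 mismatches.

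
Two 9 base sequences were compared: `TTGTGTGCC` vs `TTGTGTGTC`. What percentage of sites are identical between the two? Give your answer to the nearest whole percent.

89%

Mismatch at position 8 (1-based): 1 of 9.
Identical positions: 8/9 = 88.89% → 89%.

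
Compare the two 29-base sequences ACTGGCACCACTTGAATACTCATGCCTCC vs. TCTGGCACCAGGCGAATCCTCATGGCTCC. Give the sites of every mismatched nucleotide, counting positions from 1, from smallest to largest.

1, 11, 12, 13, 18, 25

Differences at site 1 (A→T), site 11 (C→G), site 12 (T→G), site 13 (T→C), site 18 (A→C), site 25 (C→G).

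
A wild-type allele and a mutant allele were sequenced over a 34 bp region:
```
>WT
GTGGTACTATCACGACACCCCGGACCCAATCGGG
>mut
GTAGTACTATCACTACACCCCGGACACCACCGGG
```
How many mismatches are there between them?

5

The sequences differ at sites 3, 14, 26, 28, 30 (1-based) — 5 in total.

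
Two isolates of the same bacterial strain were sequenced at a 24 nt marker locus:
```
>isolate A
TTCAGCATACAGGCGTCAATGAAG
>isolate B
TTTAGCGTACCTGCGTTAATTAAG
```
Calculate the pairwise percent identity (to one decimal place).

Mismatches at positions 3, 7, 11, 12, 17, 21 (1-based): 6 of 24.
Identical positions: 18/24 = 75% → 75.0%.

75.0%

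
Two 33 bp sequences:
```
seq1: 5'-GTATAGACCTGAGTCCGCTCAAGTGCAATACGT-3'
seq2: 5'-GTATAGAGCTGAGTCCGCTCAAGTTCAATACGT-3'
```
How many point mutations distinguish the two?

2

Mismatches (1-based): position 8: C→G; position 25: G→T.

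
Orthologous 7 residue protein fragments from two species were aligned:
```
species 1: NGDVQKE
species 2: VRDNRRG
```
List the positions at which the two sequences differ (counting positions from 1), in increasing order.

1, 2, 4, 5, 6, 7

Differences at position 1 (N→V), position 2 (G→R), position 4 (V→N), position 5 (Q→R), position 6 (K→R), position 7 (E→G).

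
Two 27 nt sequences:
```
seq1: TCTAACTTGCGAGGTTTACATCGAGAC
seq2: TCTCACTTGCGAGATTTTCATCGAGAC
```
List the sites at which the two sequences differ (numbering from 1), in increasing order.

Scanning 1-based: 4: A/C; 14: G/A; 18: A/T.

4, 14, 18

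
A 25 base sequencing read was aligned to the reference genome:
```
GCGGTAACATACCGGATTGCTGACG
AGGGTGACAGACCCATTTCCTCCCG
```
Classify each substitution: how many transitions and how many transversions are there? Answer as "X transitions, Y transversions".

3 transitions, 7 transversions

Mismatches (1-based):
position 1: G→A (purine→purine, transition)
position 2: C→G (pyrimidine→purine, transversion)
position 6: A→G (purine→purine, transition)
position 10: T→G (pyrimidine→purine, transversion)
position 14: G→C (purine→pyrimidine, transversion)
position 15: G→A (purine→purine, transition)
position 16: A→T (purine→pyrimidine, transversion)
position 19: G→C (purine→pyrimidine, transversion)
position 22: G→C (purine→pyrimidine, transversion)
position 23: A→C (purine→pyrimidine, transversion)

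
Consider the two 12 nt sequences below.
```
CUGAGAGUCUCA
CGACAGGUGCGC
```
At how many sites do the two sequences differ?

Comparing position by position, 9 sites differ: 2 (U/G), 3 (G/A), 4 (A/C), 5 (G/A), 6 (A/G), 9 (C/G), 10 (U/C), 11 (C/G), 12 (A/C).

9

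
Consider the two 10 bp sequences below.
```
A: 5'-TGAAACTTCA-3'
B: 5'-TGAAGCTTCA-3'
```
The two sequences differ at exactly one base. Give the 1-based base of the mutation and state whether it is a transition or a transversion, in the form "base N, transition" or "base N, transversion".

base 5, transition

Base 5 changes A→G. A is a purine and G is a purine, so this is a transition.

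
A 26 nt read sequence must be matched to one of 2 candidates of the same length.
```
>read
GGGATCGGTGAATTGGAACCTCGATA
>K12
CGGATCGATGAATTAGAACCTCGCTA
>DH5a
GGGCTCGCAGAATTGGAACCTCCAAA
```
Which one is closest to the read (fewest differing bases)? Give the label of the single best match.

Hamming distances to read — K12: 4; DH5a: 5.
Smallest is K12 with 4 mismatches.

K12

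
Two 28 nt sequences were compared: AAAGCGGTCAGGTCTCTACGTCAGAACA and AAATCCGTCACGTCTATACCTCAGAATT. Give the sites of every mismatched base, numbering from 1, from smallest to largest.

4, 6, 11, 16, 20, 27, 28

Scanning 1-based: 4: G/T; 6: G/C; 11: G/C; 16: C/A; 20: G/C; 27: C/T; 28: A/T.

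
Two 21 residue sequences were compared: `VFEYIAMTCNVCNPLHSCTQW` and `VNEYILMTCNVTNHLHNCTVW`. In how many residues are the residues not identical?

6

Comparing position by position, 6 residues differ: 2 (F/N), 6 (A/L), 12 (C/T), 14 (P/H), 17 (S/N), 20 (Q/V).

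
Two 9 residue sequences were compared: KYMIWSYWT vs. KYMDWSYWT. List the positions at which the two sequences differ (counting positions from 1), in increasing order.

4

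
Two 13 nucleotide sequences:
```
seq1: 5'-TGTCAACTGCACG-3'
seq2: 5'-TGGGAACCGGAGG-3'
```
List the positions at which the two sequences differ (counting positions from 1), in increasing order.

Scanning 1-based: 3: T/G; 4: C/G; 8: T/C; 10: C/G; 12: C/G.

3, 4, 8, 10, 12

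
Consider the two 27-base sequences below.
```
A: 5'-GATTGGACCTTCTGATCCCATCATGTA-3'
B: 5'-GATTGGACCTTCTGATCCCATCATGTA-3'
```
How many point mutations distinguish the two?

The two sequences are identical at every position.

0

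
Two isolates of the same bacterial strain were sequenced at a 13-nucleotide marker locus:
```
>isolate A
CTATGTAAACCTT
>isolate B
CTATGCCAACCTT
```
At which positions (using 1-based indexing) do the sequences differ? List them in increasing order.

Differences at position 6 (T→C), position 7 (A→C).

6, 7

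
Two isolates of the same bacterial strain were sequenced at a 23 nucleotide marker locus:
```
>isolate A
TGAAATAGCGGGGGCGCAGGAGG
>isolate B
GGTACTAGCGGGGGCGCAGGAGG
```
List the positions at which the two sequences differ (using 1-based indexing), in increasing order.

1, 3, 5

Scanning 1-based: 1: T/G; 3: A/T; 5: A/C.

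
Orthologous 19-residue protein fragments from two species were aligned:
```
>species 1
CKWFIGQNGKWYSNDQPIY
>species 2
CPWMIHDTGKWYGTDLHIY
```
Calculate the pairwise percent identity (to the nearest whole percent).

53%

Mismatches at positions 2, 4, 6, 7, 8, 13, 14, 16, 17 (1-based): 9 of 19.
Identical positions: 10/19 = 52.63% → 53%.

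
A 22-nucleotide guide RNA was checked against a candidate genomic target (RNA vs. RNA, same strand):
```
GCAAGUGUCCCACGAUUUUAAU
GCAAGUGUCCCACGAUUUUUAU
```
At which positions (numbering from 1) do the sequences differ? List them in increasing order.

Scanning 1-based: 20: A/U.

20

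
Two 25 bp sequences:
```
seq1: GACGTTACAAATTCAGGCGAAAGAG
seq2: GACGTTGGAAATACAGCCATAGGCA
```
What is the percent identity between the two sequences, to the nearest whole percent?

64%

9 positions differ (7, 8, 13, 17, 19, 20, 22, 24, 25), so 16 of 25 match: 16/25 = 64%.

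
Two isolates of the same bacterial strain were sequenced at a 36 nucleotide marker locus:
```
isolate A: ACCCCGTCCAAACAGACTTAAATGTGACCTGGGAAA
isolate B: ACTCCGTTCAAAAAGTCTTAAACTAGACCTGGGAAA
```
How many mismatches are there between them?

Comparing position by position, 7 sites differ: 3 (C/T), 8 (C/T), 13 (C/A), 16 (A/T), 23 (T/C), 24 (G/T), 25 (T/A).

7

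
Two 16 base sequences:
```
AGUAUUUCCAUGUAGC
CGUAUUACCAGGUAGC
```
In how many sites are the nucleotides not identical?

3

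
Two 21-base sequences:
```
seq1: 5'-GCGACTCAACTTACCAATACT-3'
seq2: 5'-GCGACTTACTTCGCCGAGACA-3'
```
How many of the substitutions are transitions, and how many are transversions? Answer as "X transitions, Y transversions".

5 transitions, 3 transversions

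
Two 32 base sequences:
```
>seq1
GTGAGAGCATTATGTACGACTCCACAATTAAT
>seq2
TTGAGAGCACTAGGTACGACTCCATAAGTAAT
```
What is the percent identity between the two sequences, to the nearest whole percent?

Mismatches at positions 1, 10, 13, 25, 28 (1-based): 5 of 32.
Identical positions: 27/32 = 84.38% → 84%.

84%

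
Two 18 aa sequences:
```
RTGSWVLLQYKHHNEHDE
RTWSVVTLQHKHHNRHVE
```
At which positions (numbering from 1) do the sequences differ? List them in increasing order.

Differences at position 3 (G→W), position 5 (W→V), position 7 (L→T), position 10 (Y→H), position 15 (E→R), position 17 (D→V).

3, 5, 7, 10, 15, 17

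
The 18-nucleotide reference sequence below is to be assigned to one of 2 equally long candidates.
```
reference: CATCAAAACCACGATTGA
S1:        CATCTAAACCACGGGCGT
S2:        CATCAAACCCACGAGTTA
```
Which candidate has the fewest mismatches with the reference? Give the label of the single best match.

S1 differs at 5 positions; S2 differs at 3 positions. The closest is S2.

S2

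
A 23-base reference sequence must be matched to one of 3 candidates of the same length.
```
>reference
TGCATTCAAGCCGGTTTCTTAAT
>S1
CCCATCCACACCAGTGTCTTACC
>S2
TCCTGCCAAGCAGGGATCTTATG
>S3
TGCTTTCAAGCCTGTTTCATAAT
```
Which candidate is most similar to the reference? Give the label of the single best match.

S3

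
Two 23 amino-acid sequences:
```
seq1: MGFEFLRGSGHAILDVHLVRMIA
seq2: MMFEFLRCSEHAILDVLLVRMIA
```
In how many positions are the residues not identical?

4

The sequences differ at positions 2, 8, 10, 17 (1-based) — 4 in total.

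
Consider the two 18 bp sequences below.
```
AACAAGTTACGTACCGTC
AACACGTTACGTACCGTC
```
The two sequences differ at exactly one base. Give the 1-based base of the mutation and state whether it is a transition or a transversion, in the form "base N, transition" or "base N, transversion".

base 5, transversion

The sequences differ only at base 5: A→C (purine→pyrimidine), a transversion.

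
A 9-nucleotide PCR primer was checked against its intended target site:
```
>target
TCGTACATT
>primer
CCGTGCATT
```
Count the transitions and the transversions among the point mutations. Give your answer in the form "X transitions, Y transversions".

2 transitions, 0 transversions

Mismatches (1-based):
site 1: T→C (pyrimidine→pyrimidine, transition)
site 5: A→G (purine→purine, transition)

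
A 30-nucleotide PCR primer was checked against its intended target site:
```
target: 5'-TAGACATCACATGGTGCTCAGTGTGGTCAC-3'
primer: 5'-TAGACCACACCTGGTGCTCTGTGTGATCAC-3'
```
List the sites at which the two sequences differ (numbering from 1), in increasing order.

Scanning 1-based: 6: A/C; 7: T/A; 11: A/C; 20: A/T; 26: G/A.

6, 7, 11, 20, 26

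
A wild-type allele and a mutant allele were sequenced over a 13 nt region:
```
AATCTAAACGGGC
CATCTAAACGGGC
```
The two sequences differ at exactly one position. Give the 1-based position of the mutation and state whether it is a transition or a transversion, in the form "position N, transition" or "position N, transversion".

position 1, transversion

Position 1 changes A→C. A is a purine and C is a pyrimidine, so this is a transversion.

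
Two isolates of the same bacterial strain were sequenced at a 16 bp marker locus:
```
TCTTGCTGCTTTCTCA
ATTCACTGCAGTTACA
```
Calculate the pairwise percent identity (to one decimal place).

8 positions differ (1, 2, 4, 5, 10, 11, 13, 14), so 8 of 16 match: 8/16 = 50%.

50.0%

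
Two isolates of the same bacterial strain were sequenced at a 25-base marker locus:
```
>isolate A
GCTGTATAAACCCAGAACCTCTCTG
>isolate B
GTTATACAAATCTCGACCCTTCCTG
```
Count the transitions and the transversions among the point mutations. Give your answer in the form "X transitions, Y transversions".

7 transitions, 2 transversions

Mismatches (1-based):
site 2: C→T (pyrimidine→pyrimidine, transition)
site 4: G→A (purine→purine, transition)
site 7: T→C (pyrimidine→pyrimidine, transition)
site 11: C→T (pyrimidine→pyrimidine, transition)
site 13: C→T (pyrimidine→pyrimidine, transition)
site 14: A→C (purine→pyrimidine, transversion)
site 17: A→C (purine→pyrimidine, transversion)
site 21: C→T (pyrimidine→pyrimidine, transition)
site 22: T→C (pyrimidine→pyrimidine, transition)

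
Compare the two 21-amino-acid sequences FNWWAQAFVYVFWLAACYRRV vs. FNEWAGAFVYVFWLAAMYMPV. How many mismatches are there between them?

5

The sequences differ at residues 3, 6, 17, 19, 20 (1-based) — 5 in total.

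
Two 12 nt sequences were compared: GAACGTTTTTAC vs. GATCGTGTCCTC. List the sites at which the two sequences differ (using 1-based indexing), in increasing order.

3, 7, 9, 10, 11

Scanning 1-based: 3: A/T; 7: T/G; 9: T/C; 10: T/C; 11: A/T.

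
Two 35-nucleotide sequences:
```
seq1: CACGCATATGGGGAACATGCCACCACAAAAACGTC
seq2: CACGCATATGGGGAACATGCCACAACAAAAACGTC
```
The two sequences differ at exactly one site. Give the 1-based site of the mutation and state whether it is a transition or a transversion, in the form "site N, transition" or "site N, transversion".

site 24, transversion

The sequences differ only at site 24: C→A (pyrimidine→purine), a transversion.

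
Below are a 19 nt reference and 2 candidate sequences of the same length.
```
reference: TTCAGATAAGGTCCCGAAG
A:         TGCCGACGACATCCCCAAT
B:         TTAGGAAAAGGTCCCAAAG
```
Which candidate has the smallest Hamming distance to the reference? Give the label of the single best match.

B

A differs at 8 positions; B differs at 4 positions. The closest is B.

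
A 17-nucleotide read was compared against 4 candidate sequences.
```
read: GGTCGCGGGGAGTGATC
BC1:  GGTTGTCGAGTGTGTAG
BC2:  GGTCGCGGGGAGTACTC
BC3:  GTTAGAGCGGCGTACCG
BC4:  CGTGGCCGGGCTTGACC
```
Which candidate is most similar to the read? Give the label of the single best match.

BC2

Hamming distances to read — BC1: 8; BC2: 2; BC3: 9; BC4: 6.
Smallest is BC2 with 2 mismatches.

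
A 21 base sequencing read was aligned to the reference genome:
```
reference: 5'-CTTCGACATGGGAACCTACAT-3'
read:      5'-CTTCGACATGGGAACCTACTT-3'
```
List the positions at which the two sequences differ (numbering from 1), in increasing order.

Differences at position 20 (A→T).

20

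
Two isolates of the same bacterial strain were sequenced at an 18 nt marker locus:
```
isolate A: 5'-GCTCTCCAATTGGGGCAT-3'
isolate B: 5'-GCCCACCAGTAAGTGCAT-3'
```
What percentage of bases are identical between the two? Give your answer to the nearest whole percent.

Mismatches at positions 3, 5, 9, 11, 12, 14 (1-based): 6 of 18.
Identical positions: 12/18 = 66.67% → 67%.

67%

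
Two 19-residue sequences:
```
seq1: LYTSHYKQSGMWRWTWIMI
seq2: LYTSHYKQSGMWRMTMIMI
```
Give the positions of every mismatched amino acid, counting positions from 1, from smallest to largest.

14, 16

Scanning 1-based: 14: W/M; 16: W/M.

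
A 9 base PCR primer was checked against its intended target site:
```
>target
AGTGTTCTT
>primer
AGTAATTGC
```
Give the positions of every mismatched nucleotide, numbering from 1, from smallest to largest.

4, 5, 7, 8, 9

Differences at position 4 (G→A), position 5 (T→A), position 7 (C→T), position 8 (T→G), position 9 (T→C).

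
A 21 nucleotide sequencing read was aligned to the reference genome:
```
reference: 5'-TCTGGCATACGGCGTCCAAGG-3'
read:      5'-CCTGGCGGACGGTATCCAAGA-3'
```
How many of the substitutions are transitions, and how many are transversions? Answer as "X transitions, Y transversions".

5 transitions, 1 transversion

Mismatches (1-based):
base 1: T→C (pyrimidine→pyrimidine, transition)
base 7: A→G (purine→purine, transition)
base 8: T→G (pyrimidine→purine, transversion)
base 13: C→T (pyrimidine→pyrimidine, transition)
base 14: G→A (purine→purine, transition)
base 21: G→A (purine→purine, transition)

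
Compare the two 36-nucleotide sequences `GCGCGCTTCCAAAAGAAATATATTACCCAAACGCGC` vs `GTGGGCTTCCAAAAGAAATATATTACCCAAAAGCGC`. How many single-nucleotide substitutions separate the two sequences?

Mismatches (1-based): site 2: C→T; site 4: C→G; site 32: C→A.

3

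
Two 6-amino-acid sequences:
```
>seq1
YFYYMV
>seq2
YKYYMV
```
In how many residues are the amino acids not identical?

The sequences differ at residues 2 (1-based) — 1 in total.

1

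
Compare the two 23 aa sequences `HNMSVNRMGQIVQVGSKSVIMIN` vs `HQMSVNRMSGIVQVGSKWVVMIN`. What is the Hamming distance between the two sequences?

5

The sequences differ at positions 2, 9, 10, 18, 20 (1-based) — 5 in total.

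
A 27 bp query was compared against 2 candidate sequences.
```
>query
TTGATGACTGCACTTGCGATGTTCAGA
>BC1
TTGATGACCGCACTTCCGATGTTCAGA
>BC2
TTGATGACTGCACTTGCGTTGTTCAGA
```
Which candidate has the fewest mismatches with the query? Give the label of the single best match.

BC2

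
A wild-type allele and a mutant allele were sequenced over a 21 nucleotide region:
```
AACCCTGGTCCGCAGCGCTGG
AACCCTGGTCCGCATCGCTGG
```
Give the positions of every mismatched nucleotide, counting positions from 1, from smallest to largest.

15

Differences at position 15 (G→T).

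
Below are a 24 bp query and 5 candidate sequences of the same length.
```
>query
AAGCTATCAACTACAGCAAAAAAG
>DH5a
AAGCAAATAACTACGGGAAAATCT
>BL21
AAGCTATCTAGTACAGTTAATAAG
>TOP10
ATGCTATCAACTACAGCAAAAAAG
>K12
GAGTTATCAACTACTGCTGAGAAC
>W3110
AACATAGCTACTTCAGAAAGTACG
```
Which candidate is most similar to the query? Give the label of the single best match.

TOP10

DH5a differs at 8 positions; BL21 differs at 5 positions; TOP10 differs at 1 position; K12 differs at 7 positions; W3110 differs at 9 positions. The closest is TOP10.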